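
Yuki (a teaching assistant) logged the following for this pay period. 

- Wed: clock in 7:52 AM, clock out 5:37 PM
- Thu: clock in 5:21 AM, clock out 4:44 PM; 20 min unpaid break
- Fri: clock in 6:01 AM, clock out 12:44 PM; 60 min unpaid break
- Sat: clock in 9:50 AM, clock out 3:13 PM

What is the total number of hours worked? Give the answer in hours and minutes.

31 h 54 min

Wed: 7:52 AM–5:37 PM = 9 h 45 min
Thu: 5:21 AM–4:44 PM = 11 h 23 min; less 20 min break → 11 h 3 min
Fri: 6:01 AM–12:44 PM = 6 h 43 min; less 60 min break → 5 h 43 min
Sat: 9:50 AM–3:13 PM = 5 h 23 min
Total: 9 h 45 min + 11 h 3 min + 5 h 43 min + 5 h 23 min = 31 h 54 min.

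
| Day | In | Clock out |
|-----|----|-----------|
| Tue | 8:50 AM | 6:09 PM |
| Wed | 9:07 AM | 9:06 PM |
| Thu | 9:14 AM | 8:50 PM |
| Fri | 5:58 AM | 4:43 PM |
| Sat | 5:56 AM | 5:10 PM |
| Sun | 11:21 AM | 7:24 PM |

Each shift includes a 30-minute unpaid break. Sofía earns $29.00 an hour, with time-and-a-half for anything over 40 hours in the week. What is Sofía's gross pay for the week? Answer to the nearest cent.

$2027.10

Tue: 8:50 AM–6:09 PM = 9 h 19 min; less 30 min break → 8 h 49 min
Wed: 9:07 AM–9:06 PM = 11 h 59 min; less 30 min break → 11 h 29 min
Thu: 9:14 AM–8:50 PM = 11 h 36 min; less 30 min break → 11 h 6 min
Fri: 5:58 AM–4:43 PM = 10 h 45 min; less 30 min break → 10 h 15 min
Sat: 5:56 AM–5:10 PM = 11 h 14 min; less 30 min break → 10 h 44 min
Sun: 11:21 AM–7:24 PM = 8 h 3 min; less 30 min break → 7 h 33 min
Total worked: 59 h 56 min = 3596 min.
Regular 40 h 0 min = 2400 min at $29.00/h; overtime 19 h 56 min = 1196 min at $43.50/h.
Pay = (2400 × $29.00 + 1196 × $43.50) ÷ 60 = $2027.10.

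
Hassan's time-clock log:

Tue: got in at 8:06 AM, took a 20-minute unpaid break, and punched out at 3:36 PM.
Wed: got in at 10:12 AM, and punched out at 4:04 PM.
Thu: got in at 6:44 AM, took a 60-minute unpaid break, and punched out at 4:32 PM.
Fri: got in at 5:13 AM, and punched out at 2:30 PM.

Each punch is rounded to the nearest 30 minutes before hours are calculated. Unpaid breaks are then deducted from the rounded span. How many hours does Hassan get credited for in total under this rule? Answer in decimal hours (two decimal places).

31.67 hours

Tue: in 8:06 AM→8:00 AM, out 3:36 PM→3:30 PM; 7 h 30 min − 20 min = 7 h 10 min
Wed: in 10:12 AM→10:00 AM, out 4:04 PM→4:00 PM; 6 h 0 min
Thu: in 6:44 AM→6:30 AM, out 4:32 PM→4:30 PM; 10 h 0 min − 60 min = 9 h 0 min
Fri: in 5:13 AM→5:00 AM, out 2:30 PM→2:30 PM; 9 h 30 min
Total credited: 31 h 40 min.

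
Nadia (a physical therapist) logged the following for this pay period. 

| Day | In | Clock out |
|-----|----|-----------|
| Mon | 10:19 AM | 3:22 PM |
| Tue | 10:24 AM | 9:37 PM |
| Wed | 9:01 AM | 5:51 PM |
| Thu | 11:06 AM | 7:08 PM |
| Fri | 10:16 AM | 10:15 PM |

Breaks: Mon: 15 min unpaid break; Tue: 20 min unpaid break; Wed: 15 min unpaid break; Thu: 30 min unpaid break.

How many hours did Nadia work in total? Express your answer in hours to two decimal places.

Mon: 10:19 AM–3:22 PM = 5 h 3 min; less 15 min break → 4 h 48 min
Tue: 10:24 AM–9:37 PM = 11 h 13 min; less 20 min break → 10 h 53 min
Wed: 9:01 AM–5:51 PM = 8 h 50 min; less 15 min break → 8 h 35 min
Thu: 11:06 AM–7:08 PM = 8 h 2 min; less 30 min break → 7 h 32 min
Fri: 10:16 AM–10:15 PM = 11 h 59 min
Total: 4 h 48 min + 10 h 53 min + 8 h 35 min + 7 h 32 min + 11 h 59 min = 43 h 47 min.

43.78 hours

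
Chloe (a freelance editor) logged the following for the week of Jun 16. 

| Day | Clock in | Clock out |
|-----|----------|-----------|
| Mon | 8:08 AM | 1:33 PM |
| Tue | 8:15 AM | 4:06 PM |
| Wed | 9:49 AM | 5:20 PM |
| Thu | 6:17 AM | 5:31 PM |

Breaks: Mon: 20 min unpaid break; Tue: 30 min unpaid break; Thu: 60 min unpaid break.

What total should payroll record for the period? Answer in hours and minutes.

Mon: 8:08 AM–1:33 PM = 5 h 25 min; less 20 min break → 5 h 5 min
Tue: 8:15 AM–4:06 PM = 7 h 51 min; less 30 min break → 7 h 21 min
Wed: 9:49 AM–5:20 PM = 7 h 31 min
Thu: 6:17 AM–5:31 PM = 11 h 14 min; less 60 min break → 10 h 14 min
Total: 5 h 5 min + 7 h 21 min + 7 h 31 min + 10 h 14 min = 30 h 11 min.

30 h 11 min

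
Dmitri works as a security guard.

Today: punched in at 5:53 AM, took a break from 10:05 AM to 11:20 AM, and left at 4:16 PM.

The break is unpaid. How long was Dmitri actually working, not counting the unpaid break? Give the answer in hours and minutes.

9 h 8 min

Today: 5:53 AM–4:16 PM = 10 h 23 min; less 75 min break → 9 h 8 min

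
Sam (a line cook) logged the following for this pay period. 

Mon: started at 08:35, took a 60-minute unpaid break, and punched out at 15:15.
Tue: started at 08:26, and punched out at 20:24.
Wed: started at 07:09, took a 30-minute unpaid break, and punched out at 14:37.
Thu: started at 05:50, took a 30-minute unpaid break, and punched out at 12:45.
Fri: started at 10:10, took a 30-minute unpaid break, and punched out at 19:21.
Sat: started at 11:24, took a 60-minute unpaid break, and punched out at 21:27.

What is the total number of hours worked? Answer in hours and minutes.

Mon: 08:35–15:15 = 6 h 40 min; less 60 min break → 5 h 40 min
Tue: 08:26–20:24 = 11 h 58 min
Wed: 07:09–14:37 = 7 h 28 min; less 30 min break → 6 h 58 min
Thu: 05:50–12:45 = 6 h 55 min; less 30 min break → 6 h 25 min
Fri: 10:10–19:21 = 9 h 11 min; less 30 min break → 8 h 41 min
Sat: 11:24–21:27 = 10 h 3 min; less 60 min break → 9 h 3 min
Total: 5 h 40 min + 11 h 58 min + 6 h 58 min + 6 h 25 min + 8 h 41 min + 9 h 3 min = 48 h 45 min.

48 h 45 min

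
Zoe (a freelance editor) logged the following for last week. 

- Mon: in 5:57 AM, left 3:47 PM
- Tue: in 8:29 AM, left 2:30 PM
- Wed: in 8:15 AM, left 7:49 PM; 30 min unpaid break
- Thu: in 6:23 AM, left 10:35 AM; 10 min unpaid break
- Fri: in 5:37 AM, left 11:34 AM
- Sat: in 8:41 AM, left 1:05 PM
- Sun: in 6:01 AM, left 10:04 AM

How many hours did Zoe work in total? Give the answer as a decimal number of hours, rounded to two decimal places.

45.35 hours

Mon: 5:57 AM–3:47 PM = 9 h 50 min
Tue: 8:29 AM–2:30 PM = 6 h 1 min
Wed: 8:15 AM–7:49 PM = 11 h 34 min; less 30 min break → 11 h 4 min
Thu: 6:23 AM–10:35 AM = 4 h 12 min; less 10 min break → 4 h 2 min
Fri: 5:37 AM–11:34 AM = 5 h 57 min
Sat: 8:41 AM–1:05 PM = 4 h 24 min
Sun: 6:01 AM–10:04 AM = 4 h 3 min
Total: 9 h 50 min + 6 h 1 min + 11 h 4 min + 4 h 2 min + 5 h 57 min + 4 h 24 min + 4 h 3 min = 45 h 21 min.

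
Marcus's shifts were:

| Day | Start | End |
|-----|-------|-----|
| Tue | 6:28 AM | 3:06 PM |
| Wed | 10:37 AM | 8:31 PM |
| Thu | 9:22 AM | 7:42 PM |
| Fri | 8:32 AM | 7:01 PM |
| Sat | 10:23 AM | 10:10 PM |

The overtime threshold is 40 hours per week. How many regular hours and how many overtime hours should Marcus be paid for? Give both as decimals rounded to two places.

Regular 40.00 hours, overtime 11.13 hours

Tue: 6:28 AM–3:06 PM = 8 h 38 min
Wed: 10:37 AM–8:31 PM = 9 h 54 min
Thu: 9:22 AM–7:42 PM = 10 h 20 min
Fri: 8:32 AM–7:01 PM = 10 h 29 min
Sat: 10:23 AM–10:10 PM = 11 h 47 min
Total worked: 51 h 8 min = 51.13 h.
Threshold 40 h → overtime 11 h 8 min, regular 40 h 0 min.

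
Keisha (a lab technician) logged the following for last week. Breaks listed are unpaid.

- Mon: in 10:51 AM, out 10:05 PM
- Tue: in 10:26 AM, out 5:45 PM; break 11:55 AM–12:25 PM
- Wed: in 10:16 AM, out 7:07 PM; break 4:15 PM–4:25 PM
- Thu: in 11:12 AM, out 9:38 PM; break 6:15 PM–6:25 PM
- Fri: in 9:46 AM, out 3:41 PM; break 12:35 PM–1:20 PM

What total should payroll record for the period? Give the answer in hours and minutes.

42 h 10 min

Mon: 10:51 AM–10:05 PM = 11 h 14 min
Tue: 10:26 AM–5:45 PM = 7 h 19 min; less 30 min break → 6 h 49 min
Wed: 10:16 AM–7:07 PM = 8 h 51 min; less 10 min break → 8 h 41 min
Thu: 11:12 AM–9:38 PM = 10 h 26 min; less 10 min break → 10 h 16 min
Fri: 9:46 AM–3:41 PM = 5 h 55 min; less 45 min break → 5 h 10 min
Total: 11 h 14 min + 6 h 49 min + 8 h 41 min + 10 h 16 min + 5 h 10 min = 42 h 10 min.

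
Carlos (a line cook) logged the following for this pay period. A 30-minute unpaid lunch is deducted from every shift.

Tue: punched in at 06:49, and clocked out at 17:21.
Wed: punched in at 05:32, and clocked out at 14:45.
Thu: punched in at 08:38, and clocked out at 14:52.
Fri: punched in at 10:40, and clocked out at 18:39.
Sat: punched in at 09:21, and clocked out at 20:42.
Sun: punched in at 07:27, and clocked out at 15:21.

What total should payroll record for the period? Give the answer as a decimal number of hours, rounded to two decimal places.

50.22 hours

Tue: 06:49–17:21 = 10 h 32 min; less 30 min break → 10 h 2 min
Wed: 05:32–14:45 = 9 h 13 min; less 30 min break → 8 h 43 min
Thu: 08:38–14:52 = 6 h 14 min; less 30 min break → 5 h 44 min
Fri: 10:40–18:39 = 7 h 59 min; less 30 min break → 7 h 29 min
Sat: 09:21–20:42 = 11 h 21 min; less 30 min break → 10 h 51 min
Sun: 07:27–15:21 = 7 h 54 min; less 30 min break → 7 h 24 min
Total: 10 h 2 min + 8 h 43 min + 5 h 44 min + 7 h 29 min + 10 h 51 min + 7 h 24 min = 50 h 13 min.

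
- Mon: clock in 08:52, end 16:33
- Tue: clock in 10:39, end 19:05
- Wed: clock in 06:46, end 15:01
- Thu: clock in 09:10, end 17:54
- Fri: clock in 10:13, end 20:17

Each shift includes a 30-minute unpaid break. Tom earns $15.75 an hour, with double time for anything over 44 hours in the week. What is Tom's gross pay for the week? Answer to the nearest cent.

Mon: 08:52–16:33 = 7 h 41 min; less 30 min break → 7 h 11 min
Tue: 10:39–19:05 = 8 h 26 min; less 30 min break → 7 h 56 min
Wed: 06:46–15:01 = 8 h 15 min; less 30 min break → 7 h 45 min
Thu: 09:10–17:54 = 8 h 44 min; less 30 min break → 8 h 14 min
Fri: 10:13–20:17 = 10 h 4 min; less 30 min break → 9 h 34 min
Total worked: 40 h 40 min = 2440 min.
Regular 40 h 40 min = 2440 min at $15.75/h; overtime 0 h 0 min = 0 min at $31.50/h.
Pay = (2440 × $15.75 + 0 × $31.50) ÷ 60 = $640.50.

$640.50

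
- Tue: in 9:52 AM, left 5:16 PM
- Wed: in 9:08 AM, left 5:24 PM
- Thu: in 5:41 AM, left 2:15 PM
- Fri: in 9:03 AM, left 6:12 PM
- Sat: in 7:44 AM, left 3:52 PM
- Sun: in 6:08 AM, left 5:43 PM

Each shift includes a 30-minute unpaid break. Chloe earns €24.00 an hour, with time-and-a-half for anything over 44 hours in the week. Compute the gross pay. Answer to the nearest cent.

€1275.60

Tue: 9:52 AM–5:16 PM = 7 h 24 min; less 30 min break → 6 h 54 min
Wed: 9:08 AM–5:24 PM = 8 h 16 min; less 30 min break → 7 h 46 min
Thu: 5:41 AM–2:15 PM = 8 h 34 min; less 30 min break → 8 h 4 min
Fri: 9:03 AM–6:12 PM = 9 h 9 min; less 30 min break → 8 h 39 min
Sat: 7:44 AM–3:52 PM = 8 h 8 min; less 30 min break → 7 h 38 min
Sun: 6:08 AM–5:43 PM = 11 h 35 min; less 30 min break → 11 h 5 min
Total worked: 50 h 6 min = 3006 min.
Regular 44 h 0 min = 2640 min at €24.00/h; overtime 6 h 6 min = 366 min at €36.00/h.
Pay = (2640 × €24.00 + 366 × €36.00) ÷ 60 = €1275.60.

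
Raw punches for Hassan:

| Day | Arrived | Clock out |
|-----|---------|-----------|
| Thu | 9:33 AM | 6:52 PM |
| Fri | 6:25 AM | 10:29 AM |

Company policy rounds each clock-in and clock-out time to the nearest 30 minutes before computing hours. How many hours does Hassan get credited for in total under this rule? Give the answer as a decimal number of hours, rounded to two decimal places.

13.50 hours

Thu: in 9:33 AM→9:30 AM, out 6:52 PM→7:00 PM; 9 h 30 min
Fri: in 6:25 AM→6:30 AM, out 10:29 AM→10:30 AM; 4 h 0 min
Total credited: 13 h 30 min.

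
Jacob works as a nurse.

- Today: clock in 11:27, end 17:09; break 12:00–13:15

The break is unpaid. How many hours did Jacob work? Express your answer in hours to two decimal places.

Today: 11:27–17:09 = 5 h 42 min; less 75 min break → 4 h 27 min

4.45 hours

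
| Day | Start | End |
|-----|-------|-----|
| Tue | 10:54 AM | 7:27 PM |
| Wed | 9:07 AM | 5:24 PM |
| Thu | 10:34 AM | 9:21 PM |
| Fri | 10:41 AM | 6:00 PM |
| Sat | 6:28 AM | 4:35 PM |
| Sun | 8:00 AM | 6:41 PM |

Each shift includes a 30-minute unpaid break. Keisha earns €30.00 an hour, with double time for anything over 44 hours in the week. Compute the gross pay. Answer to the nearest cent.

Tue: 10:54 AM–7:27 PM = 8 h 33 min; less 30 min break → 8 h 3 min
Wed: 9:07 AM–5:24 PM = 8 h 17 min; less 30 min break → 7 h 47 min
Thu: 10:34 AM–9:21 PM = 10 h 47 min; less 30 min break → 10 h 17 min
Fri: 10:41 AM–6:00 PM = 7 h 19 min; less 30 min break → 6 h 49 min
Sat: 6:28 AM–4:35 PM = 10 h 7 min; less 30 min break → 9 h 37 min
Sun: 8:00 AM–6:41 PM = 10 h 41 min; less 30 min break → 10 h 11 min
Total worked: 52 h 44 min = 3164 min.
Regular 44 h 0 min = 2640 min at €30.00/h; overtime 8 h 44 min = 524 min at €60.00/h.
Pay = (2640 × €30.00 + 524 × €60.00) ÷ 60 = €1844.00.

€1844.00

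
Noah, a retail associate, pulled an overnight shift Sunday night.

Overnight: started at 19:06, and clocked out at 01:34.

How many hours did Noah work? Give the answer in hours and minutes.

6 h 28 min

Overnight: 19:06 → midnight = 4 h 54 min; midnight → 01:34 = 1 h 34 min; span 6 h 28 min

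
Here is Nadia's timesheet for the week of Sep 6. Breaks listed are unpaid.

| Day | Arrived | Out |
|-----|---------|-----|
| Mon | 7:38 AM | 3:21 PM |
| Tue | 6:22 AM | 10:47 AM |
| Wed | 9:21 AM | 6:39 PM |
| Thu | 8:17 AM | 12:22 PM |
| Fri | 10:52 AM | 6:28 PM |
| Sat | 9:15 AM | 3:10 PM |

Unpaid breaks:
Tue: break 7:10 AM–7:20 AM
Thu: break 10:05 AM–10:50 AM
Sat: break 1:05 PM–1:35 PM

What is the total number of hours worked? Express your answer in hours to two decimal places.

Mon: 7:38 AM–3:21 PM = 7 h 43 min
Tue: 6:22 AM–10:47 AM = 4 h 25 min; less 10 min break → 4 h 15 min
Wed: 9:21 AM–6:39 PM = 9 h 18 min
Thu: 8:17 AM–12:22 PM = 4 h 5 min; less 45 min break → 3 h 20 min
Fri: 10:52 AM–6:28 PM = 7 h 36 min
Sat: 9:15 AM–3:10 PM = 5 h 55 min; less 30 min break → 5 h 25 min
Total: 7 h 43 min + 4 h 15 min + 9 h 18 min + 3 h 20 min + 7 h 36 min + 5 h 25 min = 37 h 37 min.

37.62 hours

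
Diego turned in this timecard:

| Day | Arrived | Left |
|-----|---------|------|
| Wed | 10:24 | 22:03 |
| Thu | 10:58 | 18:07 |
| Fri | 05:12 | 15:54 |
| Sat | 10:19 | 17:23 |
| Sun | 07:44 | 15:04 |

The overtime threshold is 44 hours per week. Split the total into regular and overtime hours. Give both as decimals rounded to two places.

Wed: 10:24–22:03 = 11 h 39 min
Thu: 10:58–18:07 = 7 h 9 min
Fri: 05:12–15:54 = 10 h 42 min
Sat: 10:19–17:23 = 7 h 4 min
Sun: 07:44–15:04 = 7 h 20 min
Total worked: 43 h 54 min = 43.90 h.
Threshold 44 h → overtime 0 h 0 min, regular 43 h 54 min.

Regular 43.90 hours, overtime 0.00 hours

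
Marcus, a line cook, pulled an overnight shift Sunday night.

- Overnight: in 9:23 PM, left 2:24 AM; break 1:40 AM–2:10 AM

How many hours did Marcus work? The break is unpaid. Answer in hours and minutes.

4 h 31 min

Overnight: 9:23 PM → midnight = 2 h 37 min; midnight → 2:24 AM = 2 h 24 min; span 5 h 1 min; less 30 min break → 4 h 31 min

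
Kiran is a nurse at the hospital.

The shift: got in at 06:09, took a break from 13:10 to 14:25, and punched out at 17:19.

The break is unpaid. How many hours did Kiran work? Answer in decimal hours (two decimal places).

9.92 hours

The shift: 06:09–17:19 = 11 h 10 min; less 75 min break → 9 h 55 min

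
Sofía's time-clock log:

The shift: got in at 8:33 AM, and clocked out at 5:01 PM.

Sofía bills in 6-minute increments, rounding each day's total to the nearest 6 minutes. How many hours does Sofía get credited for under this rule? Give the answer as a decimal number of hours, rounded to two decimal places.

8.50 hours

The shift: 8:33 AM–5:01 PM = 8 h 28 min → rounds to 8 h 30 min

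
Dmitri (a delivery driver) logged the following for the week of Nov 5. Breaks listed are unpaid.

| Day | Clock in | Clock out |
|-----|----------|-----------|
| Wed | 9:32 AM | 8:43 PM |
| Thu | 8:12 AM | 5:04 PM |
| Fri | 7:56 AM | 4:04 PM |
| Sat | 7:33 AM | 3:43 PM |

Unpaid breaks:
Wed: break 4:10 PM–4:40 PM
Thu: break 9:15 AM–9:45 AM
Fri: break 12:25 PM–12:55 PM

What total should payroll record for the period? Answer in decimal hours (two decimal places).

34.85 hours

Wed: 9:32 AM–8:43 PM = 11 h 11 min; less 30 min break → 10 h 41 min
Thu: 8:12 AM–5:04 PM = 8 h 52 min; less 30 min break → 8 h 22 min
Fri: 7:56 AM–4:04 PM = 8 h 8 min; less 30 min break → 7 h 38 min
Sat: 7:33 AM–3:43 PM = 8 h 10 min
Total: 10 h 41 min + 8 h 22 min + 7 h 38 min + 8 h 10 min = 34 h 51 min.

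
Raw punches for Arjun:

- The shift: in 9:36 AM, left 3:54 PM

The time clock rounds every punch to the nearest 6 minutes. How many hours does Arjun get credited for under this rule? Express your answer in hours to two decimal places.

The shift: in 9:36 AM→9:36 AM, out 3:54 PM→3:54 PM; 6 h 18 min

6.30 hours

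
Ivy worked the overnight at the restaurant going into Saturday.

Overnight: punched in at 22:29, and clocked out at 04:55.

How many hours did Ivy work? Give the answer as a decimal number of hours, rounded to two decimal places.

6.43 hours

Overnight: 22:29 → midnight = 1 h 31 min; midnight → 04:55 = 4 h 55 min; span 6 h 26 min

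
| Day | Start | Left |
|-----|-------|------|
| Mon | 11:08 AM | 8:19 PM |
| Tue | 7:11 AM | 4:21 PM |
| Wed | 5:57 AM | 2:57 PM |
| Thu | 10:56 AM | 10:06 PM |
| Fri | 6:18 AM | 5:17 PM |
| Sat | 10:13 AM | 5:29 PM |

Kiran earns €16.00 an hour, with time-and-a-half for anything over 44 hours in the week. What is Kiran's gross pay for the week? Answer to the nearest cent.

€1010.40

Mon: 11:08 AM–8:19 PM = 9 h 11 min
Tue: 7:11 AM–4:21 PM = 9 h 10 min
Wed: 5:57 AM–2:57 PM = 9 h 0 min
Thu: 10:56 AM–10:06 PM = 11 h 10 min
Fri: 6:18 AM–5:17 PM = 10 h 59 min
Sat: 10:13 AM–5:29 PM = 7 h 16 min
Total worked: 56 h 46 min = 3406 min.
Regular 44 h 0 min = 2640 min at €16.00/h; overtime 12 h 46 min = 766 min at €24.00/h.
Pay = (2640 × €16.00 + 766 × €24.00) ÷ 60 = €1010.40.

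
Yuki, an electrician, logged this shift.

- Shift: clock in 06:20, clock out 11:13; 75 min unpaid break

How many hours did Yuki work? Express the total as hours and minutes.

Shift: 06:20–11:13 = 4 h 53 min; less 75 min break → 3 h 38 min

3 h 38 min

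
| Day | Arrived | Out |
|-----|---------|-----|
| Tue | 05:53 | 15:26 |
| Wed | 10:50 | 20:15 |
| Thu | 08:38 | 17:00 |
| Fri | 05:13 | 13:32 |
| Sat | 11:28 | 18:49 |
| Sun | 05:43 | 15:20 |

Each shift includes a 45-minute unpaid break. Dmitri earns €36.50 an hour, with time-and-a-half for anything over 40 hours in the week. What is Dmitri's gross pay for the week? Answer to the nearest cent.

Tue: 05:53–15:26 = 9 h 33 min; less 45 min break → 8 h 48 min
Wed: 10:50–20:15 = 9 h 25 min; less 45 min break → 8 h 40 min
Thu: 08:38–17:00 = 8 h 22 min; less 45 min break → 7 h 37 min
Fri: 05:13–13:32 = 8 h 19 min; less 45 min break → 7 h 34 min
Sat: 11:28–18:49 = 7 h 21 min; less 45 min break → 6 h 36 min
Sun: 05:43–15:20 = 9 h 37 min; less 45 min break → 8 h 52 min
Total worked: 48 h 7 min = 2887 min.
Regular 40 h 0 min = 2400 min at €36.50/h; overtime 8 h 7 min = 487 min at €54.75/h.
Pay = (2400 × €36.50 + 487 × €54.75) ÷ 60 = €1904.39.

€1904.39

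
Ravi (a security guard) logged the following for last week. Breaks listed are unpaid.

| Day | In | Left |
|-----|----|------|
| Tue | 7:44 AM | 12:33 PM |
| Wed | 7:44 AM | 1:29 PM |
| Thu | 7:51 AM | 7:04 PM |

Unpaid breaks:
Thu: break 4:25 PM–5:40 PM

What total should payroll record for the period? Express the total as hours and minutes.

20 h 32 min

Tue: 7:44 AM–12:33 PM = 4 h 49 min
Wed: 7:44 AM–1:29 PM = 5 h 45 min
Thu: 7:51 AM–7:04 PM = 11 h 13 min; less 75 min break → 9 h 58 min
Total: 4 h 49 min + 5 h 45 min + 9 h 58 min = 20 h 32 min.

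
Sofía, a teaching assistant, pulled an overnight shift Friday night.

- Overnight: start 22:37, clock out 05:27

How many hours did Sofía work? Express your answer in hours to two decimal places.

6.83 hours

Overnight: 22:37 → midnight = 1 h 23 min; midnight → 05:27 = 5 h 27 min; span 6 h 50 min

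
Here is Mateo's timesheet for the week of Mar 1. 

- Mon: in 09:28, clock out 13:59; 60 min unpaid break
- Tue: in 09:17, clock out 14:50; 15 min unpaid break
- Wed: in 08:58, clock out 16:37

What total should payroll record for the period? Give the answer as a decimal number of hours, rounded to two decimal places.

16.47 hours

Mon: 09:28–13:59 = 4 h 31 min; less 60 min break → 3 h 31 min
Tue: 09:17–14:50 = 5 h 33 min; less 15 min break → 5 h 18 min
Wed: 08:58–16:37 = 7 h 39 min
Total: 3 h 31 min + 5 h 18 min + 7 h 39 min = 16 h 28 min.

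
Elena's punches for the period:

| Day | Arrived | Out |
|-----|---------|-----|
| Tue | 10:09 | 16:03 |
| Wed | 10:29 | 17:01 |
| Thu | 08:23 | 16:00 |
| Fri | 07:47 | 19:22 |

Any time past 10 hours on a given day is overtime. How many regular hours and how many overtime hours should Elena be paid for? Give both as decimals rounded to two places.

Tue: 10:09–16:03 = 5 h 54 min
Wed: 10:29–17:01 = 6 h 32 min
Thu: 08:23–16:00 = 7 h 37 min
Fri: 07:47–19:22 = 11 h 35 min
Tue reg 5 h 54 min / OT 0 h 0 min; Wed reg 6 h 32 min / OT 0 h 0 min; Thu reg 7 h 37 min / OT 0 h 0 min; Fri reg 10 h 0 min / OT 1 h 35 min.
Totals: regular 30 h 3 min, overtime 1 h 35 min.

Regular 30.05 hours, overtime 1.58 hours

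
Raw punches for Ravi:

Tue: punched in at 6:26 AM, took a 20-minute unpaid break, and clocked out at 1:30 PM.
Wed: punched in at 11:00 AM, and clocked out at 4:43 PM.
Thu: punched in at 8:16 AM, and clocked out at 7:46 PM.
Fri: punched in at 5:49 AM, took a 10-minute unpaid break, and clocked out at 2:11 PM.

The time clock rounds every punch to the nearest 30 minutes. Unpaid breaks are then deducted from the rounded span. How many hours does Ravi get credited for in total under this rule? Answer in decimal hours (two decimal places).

31.50 hours

Tue: in 6:26 AM→6:30 AM, out 1:30 PM→1:30 PM; 7 h 0 min − 20 min = 6 h 40 min
Wed: in 11:00 AM→11:00 AM, out 4:43 PM→4:30 PM; 5 h 30 min
Thu: in 8:16 AM→8:30 AM, out 7:46 PM→8:00 PM; 11 h 30 min
Fri: in 5:49 AM→6:00 AM, out 2:11 PM→2:00 PM; 8 h 0 min − 10 min = 7 h 50 min
Total credited: 31 h 30 min.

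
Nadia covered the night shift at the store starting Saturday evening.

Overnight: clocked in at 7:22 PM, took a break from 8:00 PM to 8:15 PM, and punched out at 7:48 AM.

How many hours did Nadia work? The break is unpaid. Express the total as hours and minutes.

12 h 11 min

Overnight: 7:22 PM → midnight = 4 h 38 min; midnight → 7:48 AM = 7 h 48 min; span 12 h 26 min; less 15 min break → 12 h 11 min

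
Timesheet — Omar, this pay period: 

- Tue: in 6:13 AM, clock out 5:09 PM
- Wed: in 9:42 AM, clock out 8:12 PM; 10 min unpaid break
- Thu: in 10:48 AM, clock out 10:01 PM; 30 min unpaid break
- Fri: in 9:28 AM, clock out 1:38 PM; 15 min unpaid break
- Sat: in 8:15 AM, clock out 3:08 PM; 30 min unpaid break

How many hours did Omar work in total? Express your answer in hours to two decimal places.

42.28 hours

Tue: 6:13 AM–5:09 PM = 10 h 56 min
Wed: 9:42 AM–8:12 PM = 10 h 30 min; less 10 min break → 10 h 20 min
Thu: 10:48 AM–10:01 PM = 11 h 13 min; less 30 min break → 10 h 43 min
Fri: 9:28 AM–1:38 PM = 4 h 10 min; less 15 min break → 3 h 55 min
Sat: 8:15 AM–3:08 PM = 6 h 53 min; less 30 min break → 6 h 23 min
Total: 10 h 56 min + 10 h 20 min + 10 h 43 min + 3 h 55 min + 6 h 23 min = 42 h 17 min.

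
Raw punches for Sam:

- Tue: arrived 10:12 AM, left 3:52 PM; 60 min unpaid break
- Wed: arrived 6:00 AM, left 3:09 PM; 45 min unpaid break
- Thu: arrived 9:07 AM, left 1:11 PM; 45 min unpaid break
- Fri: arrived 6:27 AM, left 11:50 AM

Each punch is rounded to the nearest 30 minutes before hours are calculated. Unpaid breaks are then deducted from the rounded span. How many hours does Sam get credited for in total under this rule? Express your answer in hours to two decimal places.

Tue: in 10:12 AM→10:00 AM, out 3:52 PM→4:00 PM; 6 h 0 min − 60 min = 5 h 0 min
Wed: in 6:00 AM→6:00 AM, out 3:09 PM→3:00 PM; 9 h 0 min − 45 min = 8 h 15 min
Thu: in 9:07 AM→9:00 AM, out 1:11 PM→1:00 PM; 4 h 0 min − 45 min = 3 h 15 min
Fri: in 6:27 AM→6:30 AM, out 11:50 AM→12:00 PM; 5 h 30 min
Total credited: 22 h 0 min.

22.00 hours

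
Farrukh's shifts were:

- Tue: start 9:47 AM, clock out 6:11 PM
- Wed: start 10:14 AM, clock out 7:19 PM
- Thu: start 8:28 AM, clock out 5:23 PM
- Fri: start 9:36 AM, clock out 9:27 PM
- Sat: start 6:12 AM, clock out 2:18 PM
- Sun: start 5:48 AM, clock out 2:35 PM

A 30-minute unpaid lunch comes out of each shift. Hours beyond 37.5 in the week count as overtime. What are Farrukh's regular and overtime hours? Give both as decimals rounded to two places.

Tue: 9:47 AM–6:11 PM = 8 h 24 min; less 30 min break → 7 h 54 min
Wed: 10:14 AM–7:19 PM = 9 h 5 min; less 30 min break → 8 h 35 min
Thu: 8:28 AM–5:23 PM = 8 h 55 min; less 30 min break → 8 h 25 min
Fri: 9:36 AM–9:27 PM = 11 h 51 min; less 30 min break → 11 h 21 min
Sat: 6:12 AM–2:18 PM = 8 h 6 min; less 30 min break → 7 h 36 min
Sun: 5:48 AM–2:35 PM = 8 h 47 min; less 30 min break → 8 h 17 min
Total worked: 52 h 8 min = 52.13 h.
Threshold 37.5 h → overtime 14 h 38 min, regular 37 h 30 min.

Regular 37.50 hours, overtime 14.63 hours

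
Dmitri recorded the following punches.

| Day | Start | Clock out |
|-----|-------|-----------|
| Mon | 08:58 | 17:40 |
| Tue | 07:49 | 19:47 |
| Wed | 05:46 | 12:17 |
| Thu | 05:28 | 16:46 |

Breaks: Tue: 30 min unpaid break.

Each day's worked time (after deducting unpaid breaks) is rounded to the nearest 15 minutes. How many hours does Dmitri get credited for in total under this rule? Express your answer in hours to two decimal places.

38.00 hours

Mon: 08:58–17:40 = 8 h 42 min → rounds to 8 h 45 min
Tue: 07:49–19:47 = 11 h 58 min − 30 min = 11 h 28 min → rounds to 11 h 30 min
Wed: 05:46–12:17 = 6 h 31 min → rounds to 6 h 30 min
Thu: 05:28–16:46 = 11 h 18 min → rounds to 11 h 15 min
Total credited: 38 h 0 min.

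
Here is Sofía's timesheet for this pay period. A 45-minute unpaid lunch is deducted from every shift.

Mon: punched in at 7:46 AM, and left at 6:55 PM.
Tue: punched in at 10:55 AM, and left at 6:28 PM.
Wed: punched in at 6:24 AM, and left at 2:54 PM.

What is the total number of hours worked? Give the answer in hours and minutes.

Mon: 7:46 AM–6:55 PM = 11 h 9 min; less 45 min break → 10 h 24 min
Tue: 10:55 AM–6:28 PM = 7 h 33 min; less 45 min break → 6 h 48 min
Wed: 6:24 AM–2:54 PM = 8 h 30 min; less 45 min break → 7 h 45 min
Total: 10 h 24 min + 6 h 48 min + 7 h 45 min = 24 h 57 min.

24 h 57 min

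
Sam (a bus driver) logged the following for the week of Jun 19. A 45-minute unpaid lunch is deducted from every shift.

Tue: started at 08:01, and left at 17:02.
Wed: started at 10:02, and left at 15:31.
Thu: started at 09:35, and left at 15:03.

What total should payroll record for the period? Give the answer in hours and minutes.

17 h 43 min

Tue: 08:01–17:02 = 9 h 1 min; less 45 min break → 8 h 16 min
Wed: 10:02–15:31 = 5 h 29 min; less 45 min break → 4 h 44 min
Thu: 09:35–15:03 = 5 h 28 min; less 45 min break → 4 h 43 min
Total: 8 h 16 min + 4 h 44 min + 4 h 43 min = 17 h 43 min.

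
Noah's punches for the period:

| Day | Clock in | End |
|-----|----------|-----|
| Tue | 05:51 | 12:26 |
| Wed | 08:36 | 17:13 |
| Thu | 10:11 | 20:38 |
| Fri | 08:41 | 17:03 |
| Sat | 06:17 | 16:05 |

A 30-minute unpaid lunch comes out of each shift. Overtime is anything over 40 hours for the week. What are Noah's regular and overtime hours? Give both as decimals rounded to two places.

Tue: 05:51–12:26 = 6 h 35 min; less 30 min break → 6 h 5 min
Wed: 08:36–17:13 = 8 h 37 min; less 30 min break → 8 h 7 min
Thu: 10:11–20:38 = 10 h 27 min; less 30 min break → 9 h 57 min
Fri: 08:41–17:03 = 8 h 22 min; less 30 min break → 7 h 52 min
Sat: 06:17–16:05 = 9 h 48 min; less 30 min break → 9 h 18 min
Total worked: 41 h 19 min = 41.32 h.
Threshold 40 h → overtime 1 h 19 min, regular 40 h 0 min.

Regular 40.00 hours, overtime 1.32 hours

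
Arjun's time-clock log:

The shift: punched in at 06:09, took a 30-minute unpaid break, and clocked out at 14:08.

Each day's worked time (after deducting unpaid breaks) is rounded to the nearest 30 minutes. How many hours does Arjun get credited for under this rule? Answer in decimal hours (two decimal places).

The shift: 06:09–14:08 = 7 h 59 min − 30 min = 7 h 29 min → rounds to 7 h 30 min

7.50 hours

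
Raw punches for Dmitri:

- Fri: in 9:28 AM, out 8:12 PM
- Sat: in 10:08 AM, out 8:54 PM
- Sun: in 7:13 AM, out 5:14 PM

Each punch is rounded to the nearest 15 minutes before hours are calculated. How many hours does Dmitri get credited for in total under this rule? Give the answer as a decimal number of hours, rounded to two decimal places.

Fri: in 9:28 AM→9:30 AM, out 8:12 PM→8:15 PM; 10 h 45 min
Sat: in 10:08 AM→10:15 AM, out 8:54 PM→9:00 PM; 10 h 45 min
Sun: in 7:13 AM→7:15 AM, out 5:14 PM→5:15 PM; 10 h 0 min
Total credited: 31 h 30 min.

31.50 hours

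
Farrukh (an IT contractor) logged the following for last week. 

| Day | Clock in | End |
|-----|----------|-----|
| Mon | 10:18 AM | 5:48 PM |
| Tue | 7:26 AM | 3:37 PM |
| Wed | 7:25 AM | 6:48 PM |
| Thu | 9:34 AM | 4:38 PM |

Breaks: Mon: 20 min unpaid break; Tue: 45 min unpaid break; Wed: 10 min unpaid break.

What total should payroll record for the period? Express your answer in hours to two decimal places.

32.88 hours

Mon: 10:18 AM–5:48 PM = 7 h 30 min; less 20 min break → 7 h 10 min
Tue: 7:26 AM–3:37 PM = 8 h 11 min; less 45 min break → 7 h 26 min
Wed: 7:25 AM–6:48 PM = 11 h 23 min; less 10 min break → 11 h 13 min
Thu: 9:34 AM–4:38 PM = 7 h 4 min
Total: 7 h 10 min + 7 h 26 min + 11 h 13 min + 7 h 4 min = 32 h 53 min.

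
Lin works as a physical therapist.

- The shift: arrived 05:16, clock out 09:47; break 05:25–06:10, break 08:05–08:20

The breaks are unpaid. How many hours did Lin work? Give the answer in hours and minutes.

The shift: 05:16–09:47 = 4 h 31 min; less 60 min break → 3 h 31 min

3 h 31 min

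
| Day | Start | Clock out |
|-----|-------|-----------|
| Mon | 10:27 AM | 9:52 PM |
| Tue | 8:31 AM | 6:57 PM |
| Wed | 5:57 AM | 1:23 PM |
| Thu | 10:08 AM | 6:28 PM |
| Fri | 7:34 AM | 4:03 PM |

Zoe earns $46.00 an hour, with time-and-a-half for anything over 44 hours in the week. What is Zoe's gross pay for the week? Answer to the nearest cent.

Mon: 10:27 AM–9:52 PM = 11 h 25 min
Tue: 8:31 AM–6:57 PM = 10 h 26 min
Wed: 5:57 AM–1:23 PM = 7 h 26 min
Thu: 10:08 AM–6:28 PM = 8 h 20 min
Fri: 7:34 AM–4:03 PM = 8 h 29 min
Total worked: 46 h 6 min = 2766 min.
Regular 44 h 0 min = 2640 min at $46.00/h; overtime 2 h 6 min = 126 min at $69.00/h.
Pay = (2640 × $46.00 + 126 × $69.00) ÷ 60 = $2168.90.

$2168.90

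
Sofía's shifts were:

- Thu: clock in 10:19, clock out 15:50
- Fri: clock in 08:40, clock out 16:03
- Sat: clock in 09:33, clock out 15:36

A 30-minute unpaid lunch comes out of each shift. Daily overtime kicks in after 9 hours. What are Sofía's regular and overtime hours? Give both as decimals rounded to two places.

Thu: 10:19–15:50 = 5 h 31 min; less 30 min break → 5 h 1 min
Fri: 08:40–16:03 = 7 h 23 min; less 30 min break → 6 h 53 min
Sat: 09:33–15:36 = 6 h 3 min; less 30 min break → 5 h 33 min
Thu reg 5 h 1 min / OT 0 h 0 min; Fri reg 6 h 53 min / OT 0 h 0 min; Sat reg 5 h 33 min / OT 0 h 0 min.
Totals: regular 17 h 27 min, overtime 0 h 0 min.

Regular 17.45 hours, overtime 0.00 hours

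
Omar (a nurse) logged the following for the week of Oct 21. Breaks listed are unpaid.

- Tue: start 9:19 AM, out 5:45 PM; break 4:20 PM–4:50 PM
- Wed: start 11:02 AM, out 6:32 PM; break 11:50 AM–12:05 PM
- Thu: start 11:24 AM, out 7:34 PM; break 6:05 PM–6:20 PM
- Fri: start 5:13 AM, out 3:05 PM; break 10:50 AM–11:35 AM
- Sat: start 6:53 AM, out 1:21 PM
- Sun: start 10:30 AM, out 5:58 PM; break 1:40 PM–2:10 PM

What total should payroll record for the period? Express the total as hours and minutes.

45 h 39 min

Tue: 9:19 AM–5:45 PM = 8 h 26 min; less 30 min break → 7 h 56 min
Wed: 11:02 AM–6:32 PM = 7 h 30 min; less 15 min break → 7 h 15 min
Thu: 11:24 AM–7:34 PM = 8 h 10 min; less 15 min break → 7 h 55 min
Fri: 5:13 AM–3:05 PM = 9 h 52 min; less 45 min break → 9 h 7 min
Sat: 6:53 AM–1:21 PM = 6 h 28 min
Sun: 10:30 AM–5:58 PM = 7 h 28 min; less 30 min break → 6 h 58 min
Total: 7 h 56 min + 7 h 15 min + 7 h 55 min + 9 h 7 min + 6 h 28 min + 6 h 58 min = 45 h 39 min.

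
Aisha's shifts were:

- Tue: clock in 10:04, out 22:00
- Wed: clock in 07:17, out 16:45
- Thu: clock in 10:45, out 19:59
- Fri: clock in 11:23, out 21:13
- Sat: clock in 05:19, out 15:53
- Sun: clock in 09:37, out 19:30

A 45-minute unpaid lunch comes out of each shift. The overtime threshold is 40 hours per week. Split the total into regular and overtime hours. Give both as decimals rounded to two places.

Regular 40.00 hours, overtime 16.42 hours

Tue: 10:04–22:00 = 11 h 56 min; less 45 min break → 11 h 11 min
Wed: 07:17–16:45 = 9 h 28 min; less 45 min break → 8 h 43 min
Thu: 10:45–19:59 = 9 h 14 min; less 45 min break → 8 h 29 min
Fri: 11:23–21:13 = 9 h 50 min; less 45 min break → 9 h 5 min
Sat: 05:19–15:53 = 10 h 34 min; less 45 min break → 9 h 49 min
Sun: 09:37–19:30 = 9 h 53 min; less 45 min break → 9 h 8 min
Total worked: 56 h 25 min = 56.42 h.
Threshold 40 h → overtime 16 h 25 min, regular 40 h 0 min.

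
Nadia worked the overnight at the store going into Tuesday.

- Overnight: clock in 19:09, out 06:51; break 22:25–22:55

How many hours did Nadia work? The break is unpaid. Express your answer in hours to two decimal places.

11.20 hours

Overnight: 19:09 → midnight = 4 h 51 min; midnight → 06:51 = 6 h 51 min; span 11 h 42 min; less 30 min break → 11 h 12 min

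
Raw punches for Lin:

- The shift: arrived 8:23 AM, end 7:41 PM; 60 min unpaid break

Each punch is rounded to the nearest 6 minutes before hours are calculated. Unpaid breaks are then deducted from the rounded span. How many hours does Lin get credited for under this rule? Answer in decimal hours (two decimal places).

The shift: in 8:23 AM→8:24 AM, out 7:41 PM→7:42 PM; 11 h 18 min − 60 min = 10 h 18 min

10.30 hours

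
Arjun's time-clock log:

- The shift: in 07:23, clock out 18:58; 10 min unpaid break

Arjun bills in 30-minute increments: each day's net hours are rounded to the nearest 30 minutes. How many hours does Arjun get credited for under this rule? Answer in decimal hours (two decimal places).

11.50 hours

The shift: 07:23–18:58 = 11 h 35 min − 10 min = 11 h 25 min → rounds to 11 h 30 min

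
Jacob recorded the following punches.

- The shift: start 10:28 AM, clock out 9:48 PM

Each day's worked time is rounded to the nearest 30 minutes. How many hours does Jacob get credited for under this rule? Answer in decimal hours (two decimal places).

The shift: 10:28 AM–9:48 PM = 11 h 20 min → rounds to 11 h 30 min

11.50 hours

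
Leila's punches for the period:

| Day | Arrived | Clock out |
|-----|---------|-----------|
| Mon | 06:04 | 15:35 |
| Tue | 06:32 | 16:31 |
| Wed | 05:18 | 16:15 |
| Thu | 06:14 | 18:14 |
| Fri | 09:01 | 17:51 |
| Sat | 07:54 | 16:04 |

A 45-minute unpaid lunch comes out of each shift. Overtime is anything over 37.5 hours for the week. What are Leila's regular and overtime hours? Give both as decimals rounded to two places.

Regular 37.50 hours, overtime 17.45 hours

Mon: 06:04–15:35 = 9 h 31 min; less 45 min break → 8 h 46 min
Tue: 06:32–16:31 = 9 h 59 min; less 45 min break → 9 h 14 min
Wed: 05:18–16:15 = 10 h 57 min; less 45 min break → 10 h 12 min
Thu: 06:14–18:14 = 12 h 0 min; less 45 min break → 11 h 15 min
Fri: 09:01–17:51 = 8 h 50 min; less 45 min break → 8 h 5 min
Sat: 07:54–16:04 = 8 h 10 min; less 45 min break → 7 h 25 min
Total worked: 54 h 57 min = 54.95 h.
Threshold 37.5 h → overtime 17 h 27 min, regular 37 h 30 min.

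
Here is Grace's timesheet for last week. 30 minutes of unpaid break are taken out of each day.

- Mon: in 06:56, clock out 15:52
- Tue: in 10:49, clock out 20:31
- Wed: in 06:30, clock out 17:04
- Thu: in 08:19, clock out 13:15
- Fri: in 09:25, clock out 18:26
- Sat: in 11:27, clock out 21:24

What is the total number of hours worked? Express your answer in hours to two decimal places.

Mon: 06:56–15:52 = 8 h 56 min; less 30 min break → 8 h 26 min
Tue: 10:49–20:31 = 9 h 42 min; less 30 min break → 9 h 12 min
Wed: 06:30–17:04 = 10 h 34 min; less 30 min break → 10 h 4 min
Thu: 08:19–13:15 = 4 h 56 min; less 30 min break → 4 h 26 min
Fri: 09:25–18:26 = 9 h 1 min; less 30 min break → 8 h 31 min
Sat: 11:27–21:24 = 9 h 57 min; less 30 min break → 9 h 27 min
Total: 8 h 26 min + 9 h 12 min + 10 h 4 min + 4 h 26 min + 8 h 31 min + 9 h 27 min = 50 h 6 min.

50.10 hours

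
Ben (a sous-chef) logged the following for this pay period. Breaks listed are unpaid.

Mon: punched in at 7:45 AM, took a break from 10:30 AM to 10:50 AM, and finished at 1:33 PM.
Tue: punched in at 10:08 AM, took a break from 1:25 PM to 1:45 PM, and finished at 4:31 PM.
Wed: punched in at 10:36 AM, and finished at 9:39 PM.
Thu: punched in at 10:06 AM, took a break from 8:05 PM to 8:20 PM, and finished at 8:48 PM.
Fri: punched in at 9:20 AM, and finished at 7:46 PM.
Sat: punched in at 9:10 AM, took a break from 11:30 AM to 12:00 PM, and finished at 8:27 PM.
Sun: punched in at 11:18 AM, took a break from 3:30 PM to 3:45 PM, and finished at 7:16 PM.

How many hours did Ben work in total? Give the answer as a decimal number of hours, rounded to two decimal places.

Mon: 7:45 AM–1:33 PM = 5 h 48 min; less 20 min break → 5 h 28 min
Tue: 10:08 AM–4:31 PM = 6 h 23 min; less 20 min break → 6 h 3 min
Wed: 10:36 AM–9:39 PM = 11 h 3 min
Thu: 10:06 AM–8:48 PM = 10 h 42 min; less 15 min break → 10 h 27 min
Fri: 9:20 AM–7:46 PM = 10 h 26 min
Sat: 9:10 AM–8:27 PM = 11 h 17 min; less 30 min break → 10 h 47 min
Sun: 11:18 AM–7:16 PM = 7 h 58 min; less 15 min break → 7 h 43 min
Total: 5 h 28 min + 6 h 3 min + 11 h 3 min + 10 h 27 min + 10 h 26 min + 10 h 47 min + 7 h 43 min = 61 h 57 min.

61.95 hours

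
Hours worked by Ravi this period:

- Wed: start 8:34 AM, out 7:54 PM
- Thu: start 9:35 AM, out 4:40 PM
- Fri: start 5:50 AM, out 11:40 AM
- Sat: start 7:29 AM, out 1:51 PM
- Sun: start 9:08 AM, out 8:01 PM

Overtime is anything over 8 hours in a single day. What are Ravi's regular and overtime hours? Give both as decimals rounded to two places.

Wed: 8:34 AM–7:54 PM = 11 h 20 min
Thu: 9:35 AM–4:40 PM = 7 h 5 min
Fri: 5:50 AM–11:40 AM = 5 h 50 min
Sat: 7:29 AM–1:51 PM = 6 h 22 min
Sun: 9:08 AM–8:01 PM = 10 h 53 min
Wed reg 8 h 0 min / OT 3 h 20 min; Thu reg 7 h 5 min / OT 0 h 0 min; Fri reg 5 h 50 min / OT 0 h 0 min; Sat reg 6 h 22 min / OT 0 h 0 min; Sun reg 8 h 0 min / OT 2 h 53 min.
Totals: regular 35 h 17 min, overtime 6 h 13 min.

Regular 35.28 hours, overtime 6.22 hours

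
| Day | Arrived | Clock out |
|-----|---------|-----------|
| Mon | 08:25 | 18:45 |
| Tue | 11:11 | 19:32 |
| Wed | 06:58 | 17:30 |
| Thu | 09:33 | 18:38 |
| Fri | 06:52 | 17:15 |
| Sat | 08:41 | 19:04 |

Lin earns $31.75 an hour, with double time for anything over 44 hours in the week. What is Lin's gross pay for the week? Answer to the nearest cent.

$2353.73

Mon: 08:25–18:45 = 10 h 20 min
Tue: 11:11–19:32 = 8 h 21 min
Wed: 06:58–17:30 = 10 h 32 min
Thu: 09:33–18:38 = 9 h 5 min
Fri: 06:52–17:15 = 10 h 23 min
Sat: 08:41–19:04 = 10 h 23 min
Total worked: 59 h 4 min = 3544 min.
Regular 44 h 0 min = 2640 min at $31.75/h; overtime 15 h 4 min = 904 min at $63.50/h.
Pay = (2640 × $31.75 + 904 × $63.50) ÷ 60 = $2353.73.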